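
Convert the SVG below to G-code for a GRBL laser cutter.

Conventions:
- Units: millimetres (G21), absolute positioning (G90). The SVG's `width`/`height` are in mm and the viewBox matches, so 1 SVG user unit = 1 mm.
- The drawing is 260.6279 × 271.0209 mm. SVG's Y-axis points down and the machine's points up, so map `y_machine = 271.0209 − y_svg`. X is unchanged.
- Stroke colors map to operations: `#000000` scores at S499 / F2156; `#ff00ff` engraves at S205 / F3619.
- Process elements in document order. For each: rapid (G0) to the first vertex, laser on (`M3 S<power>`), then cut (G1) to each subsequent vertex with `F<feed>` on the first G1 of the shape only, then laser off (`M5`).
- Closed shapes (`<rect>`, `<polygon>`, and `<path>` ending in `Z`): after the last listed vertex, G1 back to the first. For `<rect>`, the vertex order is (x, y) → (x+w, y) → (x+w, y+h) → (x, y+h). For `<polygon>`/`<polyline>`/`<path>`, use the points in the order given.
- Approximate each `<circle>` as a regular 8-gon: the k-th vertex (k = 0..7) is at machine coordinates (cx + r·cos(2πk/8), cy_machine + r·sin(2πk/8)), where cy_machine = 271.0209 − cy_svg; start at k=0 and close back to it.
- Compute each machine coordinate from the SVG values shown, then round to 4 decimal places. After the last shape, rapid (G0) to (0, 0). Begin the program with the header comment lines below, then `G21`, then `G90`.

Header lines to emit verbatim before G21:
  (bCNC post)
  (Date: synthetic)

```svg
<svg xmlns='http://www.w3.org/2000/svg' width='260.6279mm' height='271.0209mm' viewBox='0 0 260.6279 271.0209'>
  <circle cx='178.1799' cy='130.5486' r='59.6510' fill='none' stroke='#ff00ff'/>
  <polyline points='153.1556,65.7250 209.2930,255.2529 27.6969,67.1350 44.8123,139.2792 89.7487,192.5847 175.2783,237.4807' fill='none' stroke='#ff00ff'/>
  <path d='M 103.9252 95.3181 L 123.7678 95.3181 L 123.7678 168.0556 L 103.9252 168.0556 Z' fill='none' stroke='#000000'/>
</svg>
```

(bCNC post)
(Date: synthetic)
G21
G90
G0 X237.8309 Y140.4723
M3 S205
G1 X220.3595 Y182.6519 F3619
G1 X178.1799 Y200.1233
G1 X136.0003 Y182.6519
G1 X118.5289 Y140.4723
G1 X136.0003 Y98.2927
G1 X178.1799 Y80.8213
G1 X220.3595 Y98.2927
G1 X237.8309 Y140.4723
M5
G0 X153.1556 Y205.2959
M3 S205
G1 X209.2930 Y15.7680 F3619
G1 X27.6969 Y203.8859
G1 X44.8123 Y131.7417
G1 X89.7487 Y78.4362
G1 X175.2783 Y33.5402
M5
G0 X103.9252 Y175.7028
M3 S499
G1 X123.7678 Y175.7028 F2156
G1 X123.7678 Y102.9653
G1 X103.9252 Y102.9653
G1 X103.9252 Y175.7028
M5
G0 X0.0000 Y0.0000

Since the viewBox matches the mm dimensions, user units are millimetres directly. The only transform is the Y-flip y_m = 271.0209 − y_svg.

Shape 1 is a circle drawn with `<circle>`. Its stroke #ff00ff means engrave at S205, F3619. After flipping Y the toolpath is (237.8309,140.4723) → (220.3595,182.6519) → (178.1799,200.1233) → (136.0003,182.6519) → (118.5289,140.4723) → (136.0003,98.2927) → (178.1799,80.8213) → (220.3595,98.2927) → (237.8309,140.4723), returning to the start.

Shape 2 is a open polyline drawn with `<polyline>`. Its stroke #ff00ff means engrave at S205, F3619. After flipping Y the toolpath is (153.1556,205.2959) → (209.2930,15.7680) → (27.6969,203.8859) → (44.8123,131.7417) → (89.7487,78.4362) → (175.2783,33.5402).

Shape 3 is a rectangle drawn with `<path>`. Its stroke #000000 means score at S499, F2156. After flipping Y the toolpath is (103.9252,175.7028) → (123.7678,175.7028) → (123.7678,102.9653) → (103.9252,102.9653) → (103.9252,175.7028), returning to the start.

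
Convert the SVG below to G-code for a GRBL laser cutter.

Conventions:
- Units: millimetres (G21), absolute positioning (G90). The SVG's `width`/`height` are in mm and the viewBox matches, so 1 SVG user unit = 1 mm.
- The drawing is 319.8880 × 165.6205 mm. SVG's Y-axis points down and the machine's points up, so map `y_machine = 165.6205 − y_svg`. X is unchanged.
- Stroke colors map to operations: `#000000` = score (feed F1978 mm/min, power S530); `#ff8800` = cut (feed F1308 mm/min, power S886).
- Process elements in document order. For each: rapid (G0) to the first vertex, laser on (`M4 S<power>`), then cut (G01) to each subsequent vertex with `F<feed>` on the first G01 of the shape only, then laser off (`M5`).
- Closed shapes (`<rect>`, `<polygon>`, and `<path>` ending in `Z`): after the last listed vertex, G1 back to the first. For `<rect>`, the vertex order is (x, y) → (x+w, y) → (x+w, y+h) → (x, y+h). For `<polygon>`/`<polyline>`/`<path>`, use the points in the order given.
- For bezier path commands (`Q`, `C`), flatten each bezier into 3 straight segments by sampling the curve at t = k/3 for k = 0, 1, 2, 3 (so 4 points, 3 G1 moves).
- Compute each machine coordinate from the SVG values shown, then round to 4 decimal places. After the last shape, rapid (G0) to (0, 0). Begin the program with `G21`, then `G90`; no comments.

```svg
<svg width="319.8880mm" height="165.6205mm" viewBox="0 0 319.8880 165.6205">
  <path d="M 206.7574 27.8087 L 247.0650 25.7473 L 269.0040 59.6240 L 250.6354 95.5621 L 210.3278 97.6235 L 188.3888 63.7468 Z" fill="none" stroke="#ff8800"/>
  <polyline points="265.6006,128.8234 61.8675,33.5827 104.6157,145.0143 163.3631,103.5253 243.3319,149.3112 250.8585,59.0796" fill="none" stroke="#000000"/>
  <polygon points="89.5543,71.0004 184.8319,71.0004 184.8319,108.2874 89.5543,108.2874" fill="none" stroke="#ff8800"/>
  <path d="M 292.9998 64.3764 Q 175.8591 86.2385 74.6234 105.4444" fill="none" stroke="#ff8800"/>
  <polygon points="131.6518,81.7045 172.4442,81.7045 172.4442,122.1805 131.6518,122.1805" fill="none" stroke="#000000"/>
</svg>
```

viewBox `0 0 319.8880 165.6205` with mm width/height → 1 unit = 1 mm. Flip: y_m = 165.6205 − y_svg.

**Shape 1** — `<path>` regular polygon, stroke `#ff8800` → cut (S886, F1308). Machine vertices: (206.7574,137.8118) → (247.0650,139.8732) → (269.0040,105.9965) → (250.6354,70.0584) → (210.3278,67.9970) → (188.3888,101.8737) → (206.7574,137.8118). Closed: final G1 returns to the first vertex.

**Shape 2** — `<polyline>` open polyline, stroke `#000000` → score (S530, F1978). Machine vertices: (265.6006,36.7971) → (61.8675,132.0378) → (104.6157,20.6062) → (163.3631,62.0952) → (243.3319,16.3093) → (250.8585,106.5409). Open path.

**Shape 3** — `<polygon>` rectangle, stroke `#ff8800` → cut (S886, F1308). Machine vertices: (89.5543,94.6201) → (184.8319,94.6201) → (184.8319,57.3331) → (89.5543,57.3331) → (89.5543,94.6201). Closed: final G1 returns to the first vertex.

**Shape 4** — `<path>` quadratic bezier, stroke `#ff8800` → cut (S886, F1308). Control points (SVG): P0=(292.9998,64.3764), P1=(175.8591,86.2385), P2=(74.6234,105.4444); sampled at t=k/3. Machine vertices: (292.9998,101.2441) → (216.6732,86.9645) → (143.8811,73.2752) → (74.6234,60.1761). Open path.

**Shape 5** — `<polygon>` rectangle, stroke `#000000` → score (S530, F1978). Machine vertices: (131.6518,83.9160) → (172.4442,83.9160) → (172.4442,43.4400) → (131.6518,43.4400) → (131.6518,83.9160). Closed: final G1 returns to the first vertex.

G21
G90
G0 X206.7574 Y137.8118
M4 S886
G01 X247.0650 Y139.8732 F1308
G01 X269.0040 Y105.9965
G01 X250.6354 Y70.0584
G01 X210.3278 Y67.9970
G01 X188.3888 Y101.8737
G01 X206.7574 Y137.8118
M5
G0 X265.6006 Y36.7971
M4 S530
G01 X61.8675 Y132.0378 F1978
G01 X104.6157 Y20.6062
G01 X163.3631 Y62.0952
G01 X243.3319 Y16.3093
G01 X250.8585 Y106.5409
M5
G0 X89.5543 Y94.6201
M4 S886
G01 X184.8319 Y94.6201 F1308
G01 X184.8319 Y57.3331
G01 X89.5543 Y57.3331
G01 X89.5543 Y94.6201
M5
G0 X292.9998 Y101.2441
M4 S886
G01 X216.6732 Y86.9645 F1308
G01 X143.8811 Y73.2752
G01 X74.6234 Y60.1761
M5
G0 X131.6518 Y83.9160
M4 S530
G01 X172.4442 Y83.9160 F1978
G01 X172.4442 Y43.4400
G01 X131.6518 Y43.4400
G01 X131.6518 Y83.9160
M5
G0 X0.0000 Y0.0000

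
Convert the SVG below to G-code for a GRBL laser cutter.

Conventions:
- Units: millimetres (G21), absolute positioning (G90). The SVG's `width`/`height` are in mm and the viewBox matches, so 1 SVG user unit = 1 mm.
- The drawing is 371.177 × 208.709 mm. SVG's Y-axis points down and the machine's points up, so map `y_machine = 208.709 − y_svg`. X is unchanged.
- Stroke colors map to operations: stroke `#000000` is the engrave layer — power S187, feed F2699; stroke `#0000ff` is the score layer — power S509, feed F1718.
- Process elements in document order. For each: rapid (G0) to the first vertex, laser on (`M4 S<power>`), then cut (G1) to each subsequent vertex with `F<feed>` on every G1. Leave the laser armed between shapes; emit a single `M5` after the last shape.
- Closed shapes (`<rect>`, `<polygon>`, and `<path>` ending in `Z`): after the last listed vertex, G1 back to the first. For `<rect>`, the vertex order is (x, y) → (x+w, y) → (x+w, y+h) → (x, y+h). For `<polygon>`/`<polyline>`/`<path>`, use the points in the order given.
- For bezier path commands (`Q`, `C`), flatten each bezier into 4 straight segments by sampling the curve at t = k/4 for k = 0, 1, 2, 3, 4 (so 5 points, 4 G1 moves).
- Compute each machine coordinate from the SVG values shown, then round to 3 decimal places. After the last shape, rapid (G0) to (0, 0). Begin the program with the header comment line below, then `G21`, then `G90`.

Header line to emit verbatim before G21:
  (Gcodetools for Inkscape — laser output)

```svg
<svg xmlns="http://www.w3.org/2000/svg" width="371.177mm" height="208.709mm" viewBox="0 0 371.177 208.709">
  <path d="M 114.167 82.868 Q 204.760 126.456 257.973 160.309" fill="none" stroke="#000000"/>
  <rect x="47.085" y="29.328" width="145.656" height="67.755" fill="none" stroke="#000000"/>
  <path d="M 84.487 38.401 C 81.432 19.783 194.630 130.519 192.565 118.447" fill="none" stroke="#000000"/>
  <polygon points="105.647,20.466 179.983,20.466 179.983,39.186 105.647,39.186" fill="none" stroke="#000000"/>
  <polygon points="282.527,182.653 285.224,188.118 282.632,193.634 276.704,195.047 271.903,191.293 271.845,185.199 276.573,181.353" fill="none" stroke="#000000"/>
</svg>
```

(Gcodetools for Inkscape — laser output)
G21
G90
G0 X114.167 Y125.841
M4 S187
G1 X157.127 Y104.655 F2699
G1 X195.415 Y84.687 F2699
G1 X229.030 Y65.935 F2699
G1 X257.973 Y48.400 F2699
G0 X47.085 Y179.381
M4 S187
G1 X192.741 Y179.381 F2699
G1 X192.741 Y111.626 F2699
G1 X47.085 Y111.626 F2699
G1 X47.085 Y179.381 F2699
G0 X84.487 Y170.308
M4 S187
G1 X100.376 Y163.958 F2699
G1 X138.155 Y132.740 F2699
G1 X176.119 Y100.294 F2699
G1 X192.565 Y90.262 F2699
G0 X105.647 Y188.243
M4 S187
G1 X179.983 Y188.243 F2699
G1 X179.983 Y169.523 F2699
G1 X105.647 Y169.523 F2699
G1 X105.647 Y188.243 F2699
G0 X282.527 Y26.056
M4 S187
G1 X285.224 Y20.591 F2699
G1 X282.632 Y15.075 F2699
G1 X276.704 Y13.662 F2699
G1 X271.903 Y17.416 F2699
G1 X271.845 Y23.510 F2699
G1 X276.573 Y27.356 F2699
G1 X282.527 Y26.056 F2699
M5
G0 X0.000 Y0.000

viewBox `0 0 371.177 208.709` with mm width/height → 1 unit = 1 mm. Flip: y_m = 208.709 − y_svg.

**Shape 1** — `<path>` quadratic bezier, stroke `#000000` → engrave (S187, F2699). Control points (SVG): P0=(114.167,82.868), P1=(204.760,126.456), P2=(257.973,160.309); sampled at t=k/4. Machine vertices: (114.167,125.841) → (157.127,104.655) → (195.415,84.687) → (229.030,65.935) → (257.973,48.400). Open path.

**Shape 2** — `<rect>` rectangle, stroke `#000000` → engrave (S187, F2699). Machine vertices: (47.085,179.381) → (192.741,179.381) → (192.741,111.626) → (47.085,111.626) → (47.085,179.381). Closed: final G1 returns to the first vertex.

**Shape 3** — `<path>` cubic bezier, stroke `#000000` → engrave (S187, F2699). Control points (SVG): P0=(84.487,38.401), P1=(81.432,19.783), P2=(194.630,130.519), P3=(192.565,118.447); sampled at t=k/4. Machine vertices: (84.487,170.308) → (100.376,163.958) → (138.155,132.740) → (176.119,100.294) → (192.565,90.262). Open path.

**Shape 4** — `<polygon>` rectangle, stroke `#000000` → engrave (S187, F2699). Machine vertices: (105.647,188.243) → (179.983,188.243) → (179.983,169.523) → (105.647,169.523) → (105.647,188.243). Closed: final G1 returns to the first vertex.

**Shape 5** — `<polygon>` regular polygon, stroke `#000000` → engrave (S187, F2699). Machine vertices: (282.527,26.056) → (285.224,20.591) → (282.632,15.075) → (276.704,13.662) → (271.903,17.416) → (271.845,23.510) → (276.573,27.356) → (282.527,26.056). Closed: final G1 returns to the first vertex.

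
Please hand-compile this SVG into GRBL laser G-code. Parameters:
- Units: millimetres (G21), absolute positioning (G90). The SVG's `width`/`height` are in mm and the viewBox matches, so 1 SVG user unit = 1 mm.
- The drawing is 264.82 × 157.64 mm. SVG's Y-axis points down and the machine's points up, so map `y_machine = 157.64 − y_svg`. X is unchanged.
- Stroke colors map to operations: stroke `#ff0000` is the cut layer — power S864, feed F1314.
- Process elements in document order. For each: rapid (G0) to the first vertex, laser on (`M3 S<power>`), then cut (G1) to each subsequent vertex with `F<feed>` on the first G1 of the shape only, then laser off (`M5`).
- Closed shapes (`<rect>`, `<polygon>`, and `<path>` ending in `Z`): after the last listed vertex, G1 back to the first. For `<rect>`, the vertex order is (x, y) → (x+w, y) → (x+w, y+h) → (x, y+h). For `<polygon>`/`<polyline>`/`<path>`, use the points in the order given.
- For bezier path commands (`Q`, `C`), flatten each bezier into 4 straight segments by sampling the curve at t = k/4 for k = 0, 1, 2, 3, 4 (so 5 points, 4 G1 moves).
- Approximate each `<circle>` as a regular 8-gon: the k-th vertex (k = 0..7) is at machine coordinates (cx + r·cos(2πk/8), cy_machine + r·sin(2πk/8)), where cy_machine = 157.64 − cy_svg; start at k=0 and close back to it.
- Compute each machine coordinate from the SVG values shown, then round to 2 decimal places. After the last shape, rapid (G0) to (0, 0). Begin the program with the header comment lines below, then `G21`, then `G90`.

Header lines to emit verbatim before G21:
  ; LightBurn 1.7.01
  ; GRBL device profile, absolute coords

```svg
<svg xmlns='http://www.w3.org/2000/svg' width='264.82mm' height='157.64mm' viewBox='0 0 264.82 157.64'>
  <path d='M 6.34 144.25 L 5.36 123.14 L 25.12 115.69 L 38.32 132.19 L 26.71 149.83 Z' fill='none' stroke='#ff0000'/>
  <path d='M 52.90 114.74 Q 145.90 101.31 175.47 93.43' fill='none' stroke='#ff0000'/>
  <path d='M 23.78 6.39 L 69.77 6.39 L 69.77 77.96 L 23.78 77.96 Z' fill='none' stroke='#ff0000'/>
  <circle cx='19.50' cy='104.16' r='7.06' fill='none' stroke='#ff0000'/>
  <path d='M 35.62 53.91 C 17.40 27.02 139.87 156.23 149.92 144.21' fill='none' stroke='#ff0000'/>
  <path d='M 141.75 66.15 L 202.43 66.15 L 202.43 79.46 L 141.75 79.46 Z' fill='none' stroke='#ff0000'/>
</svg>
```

; LightBurn 1.7.01
; GRBL device profile, absolute coords
G21
G90
G0 X6.34 Y13.39
M3 S864
G1 X5.36 Y34.50 F1314
G1 X25.12 Y41.95
G1 X38.32 Y25.45
G1 X26.71 Y7.81
G1 X6.34 Y13.39
M5
G0 X52.90 Y42.90
M3 S864
G1 X95.44 Y49.27 F1314
G1 X130.04 Y54.94
G1 X156.72 Y59.92
G1 X175.47 Y64.21
M5
G0 X23.78 Y151.25
M3 S864
G1 X69.77 Y151.25 F1314
G1 X69.77 Y79.68
G1 X23.78 Y79.68
G1 X23.78 Y151.25
M5
G0 X26.56 Y53.48
M3 S864
G1 X24.49 Y58.47 F1314
G1 X19.50 Y60.54
G1 X14.51 Y58.47
G1 X12.44 Y53.48
G1 X14.51 Y48.49
G1 X19.50 Y46.42
G1 X24.49 Y48.49
G1 X26.56 Y53.48
M5
G0 X35.62 Y103.73
M3 S864
G1 X44.38 Y99.27 F1314
G1 X82.17 Y64.16
G1 X125.26 Y26.25
G1 X149.92 Y13.43
M5
G0 X141.75 Y91.49
M3 S864
G1 X202.43 Y91.49 F1314
G1 X202.43 Y78.18
G1 X141.75 Y78.18
G1 X141.75 Y91.49
M5
G0 X0.00 Y0.00

1 u = 1 mm; y_m = 157.64 − y.

[1] `<path>` regular polygon, #ff0000→cut S864 F1314: (6.34,13.39) → (5.36,34.50) → (25.12,41.95) → (38.32,25.45) → (26.71,7.81) → (6.34,13.39) (closed)

[2] `<path>` quadratic bezier, #ff0000→cut S864 F1314: (52.90,42.90) → (95.44,49.27) → (130.04,54.94) → (156.72,59.92) → (175.47,64.21)

[3] `<path>` rectangle, #ff0000→cut S864 F1314: (23.78,151.25) → (69.77,151.25) → (69.77,79.68) → (23.78,79.68) → (23.78,151.25) (closed)

[4] `<circle>` circle, #ff0000→cut S864 F1314: (26.56,53.48) → (24.49,58.47) → (19.50,60.54) → (14.51,58.47) → (12.44,53.48) → (14.51,48.49) → (19.50,46.42) → (24.49,48.49) → (26.56,53.48) (closed)

[5] `<path>` cubic bezier, #ff0000→cut S864 F1314: (35.62,103.73) → (44.38,99.27) → (82.17,64.16) → (125.26,26.25) → (149.92,13.43)

[6] `<path>` rectangle, #ff0000→cut S864 F1314: (141.75,91.49) → (202.43,91.49) → (202.43,78.18) → (141.75,78.18) → (141.75,91.49) (closed)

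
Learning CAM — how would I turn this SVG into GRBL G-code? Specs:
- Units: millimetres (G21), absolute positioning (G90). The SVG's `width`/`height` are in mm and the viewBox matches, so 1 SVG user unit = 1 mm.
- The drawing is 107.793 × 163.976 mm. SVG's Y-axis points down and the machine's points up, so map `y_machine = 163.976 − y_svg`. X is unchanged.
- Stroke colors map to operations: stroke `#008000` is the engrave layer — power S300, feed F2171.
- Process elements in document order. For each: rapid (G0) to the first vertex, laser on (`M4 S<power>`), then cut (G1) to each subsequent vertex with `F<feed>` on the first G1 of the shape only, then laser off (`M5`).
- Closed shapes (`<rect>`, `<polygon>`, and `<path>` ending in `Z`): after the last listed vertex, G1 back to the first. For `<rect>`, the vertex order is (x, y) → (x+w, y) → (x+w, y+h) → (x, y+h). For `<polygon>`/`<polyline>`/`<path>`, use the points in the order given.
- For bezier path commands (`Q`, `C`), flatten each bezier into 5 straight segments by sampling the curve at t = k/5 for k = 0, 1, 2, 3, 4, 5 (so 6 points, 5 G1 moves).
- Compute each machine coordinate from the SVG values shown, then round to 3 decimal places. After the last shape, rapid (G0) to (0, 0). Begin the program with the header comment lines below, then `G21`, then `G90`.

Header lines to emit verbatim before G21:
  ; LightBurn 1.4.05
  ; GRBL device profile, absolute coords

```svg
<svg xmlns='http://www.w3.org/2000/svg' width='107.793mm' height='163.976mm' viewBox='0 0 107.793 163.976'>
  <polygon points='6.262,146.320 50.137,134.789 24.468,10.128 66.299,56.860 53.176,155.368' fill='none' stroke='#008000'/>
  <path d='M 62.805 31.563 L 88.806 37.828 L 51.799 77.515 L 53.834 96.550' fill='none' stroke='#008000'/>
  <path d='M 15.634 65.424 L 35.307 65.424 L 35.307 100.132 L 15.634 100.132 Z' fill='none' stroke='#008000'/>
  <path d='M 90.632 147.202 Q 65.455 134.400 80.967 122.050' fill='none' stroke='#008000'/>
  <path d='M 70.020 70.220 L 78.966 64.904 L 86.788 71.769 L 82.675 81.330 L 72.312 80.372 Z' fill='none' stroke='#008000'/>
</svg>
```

; LightBurn 1.4.05
; GRBL device profile, absolute coords
G21
G90
G0 X6.262 Y17.656
M4 S300
G1 X50.137 Y29.187 F2171
G1 X24.468 Y153.848
G1 X66.299 Y107.116
G1 X53.176 Y8.608
G1 X6.262 Y17.656
M5
G0 X62.805 Y132.413
M4 S300
G1 X88.806 Y126.148 F2171
G1 X51.799 Y86.461
G1 X53.834 Y67.426
M5
G0 X15.634 Y98.552
M4 S300
G1 X35.307 Y98.552 F2171
G1 X35.307 Y63.844
G1 X15.634 Y63.844
G1 X15.634 Y98.552
M5
G0 X90.632 Y16.774
M4 S300
G1 X82.189 Y21.877 F2171
G1 X77.001 Y26.943
G1 X75.068 Y31.974
G1 X76.390 Y36.968
G1 X80.967 Y41.926
M5
G0 X70.020 Y93.756
M4 S300
G1 X78.966 Y99.072 F2171
G1 X86.788 Y92.207
G1 X82.675 Y82.646
G1 X72.312 Y83.604
G1 X70.020 Y93.756
M5
G0 X0.000 Y0.000

viewBox `0 0 107.793 163.976` with mm width/height → 1 unit = 1 mm. Flip: y_m = 163.976 − y_svg.

**Shape 1** — `<polygon>` closed polygon, stroke `#008000` → engrave (S300, F2171). Machine vertices: (6.262,17.656) → (50.137,29.187) → (24.468,153.848) → (66.299,107.116) → (53.176,8.608) → (6.262,17.656). Closed: final G1 returns to the first vertex.

**Shape 2** — `<path>` open polyline, stroke `#008000` → engrave (S300, F2171). Machine vertices: (62.805,132.413) → (88.806,126.148) → (51.799,86.461) → (53.834,67.426). Open path.

**Shape 3** — `<path>` rectangle, stroke `#008000` → engrave (S300, F2171). Machine vertices: (15.634,98.552) → (35.307,98.552) → (35.307,63.844) → (15.634,63.844) → (15.634,98.552). Closed: final G1 returns to the first vertex.

**Shape 4** — `<path>` quadratic bezier, stroke `#008000` → engrave (S300, F2171). Control points (SVG): P0=(90.632,147.202), P1=(65.455,134.400), P2=(80.967,122.050); sampled at t=k/5. Machine vertices: (90.632,16.774) → (82.189,21.877) → (77.001,26.943) → (75.068,31.974) → (76.390,36.968) → (80.967,41.926). Open path.

**Shape 5** — `<path>` regular polygon, stroke `#008000` → engrave (S300, F2171). Machine vertices: (70.020,93.756) → (78.966,99.072) → (86.788,92.207) → (82.675,82.646) → (72.312,83.604) → (70.020,93.756). Closed: final G1 returns to the first vertex.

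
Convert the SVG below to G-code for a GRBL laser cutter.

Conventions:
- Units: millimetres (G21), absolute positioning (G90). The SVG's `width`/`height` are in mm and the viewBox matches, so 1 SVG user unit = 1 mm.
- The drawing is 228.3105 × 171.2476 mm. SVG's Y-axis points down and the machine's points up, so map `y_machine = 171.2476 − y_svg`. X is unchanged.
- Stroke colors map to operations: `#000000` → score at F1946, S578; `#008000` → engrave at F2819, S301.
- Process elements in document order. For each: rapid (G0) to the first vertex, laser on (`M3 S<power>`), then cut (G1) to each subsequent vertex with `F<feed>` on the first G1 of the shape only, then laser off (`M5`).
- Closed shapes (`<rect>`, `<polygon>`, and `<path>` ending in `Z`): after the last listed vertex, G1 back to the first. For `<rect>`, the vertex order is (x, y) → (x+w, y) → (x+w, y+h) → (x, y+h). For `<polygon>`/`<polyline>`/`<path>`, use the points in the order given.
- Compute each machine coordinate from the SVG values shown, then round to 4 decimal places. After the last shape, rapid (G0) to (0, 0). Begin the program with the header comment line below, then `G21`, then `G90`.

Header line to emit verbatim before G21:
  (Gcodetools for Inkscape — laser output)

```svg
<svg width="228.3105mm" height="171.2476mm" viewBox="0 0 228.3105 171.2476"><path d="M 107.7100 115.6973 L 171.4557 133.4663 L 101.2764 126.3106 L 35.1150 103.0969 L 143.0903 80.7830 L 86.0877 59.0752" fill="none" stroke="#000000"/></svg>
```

(Gcodetools for Inkscape — laser output)
G21
G90
G0 X107.7100 Y55.5503
M3 S578
G1 X171.4557 Y37.7813 F1946
G1 X101.2764 Y44.9370
G1 X35.1150 Y68.1507
G1 X143.0903 Y90.4646
G1 X86.0877 Y112.1724
M5
G0 X0.0000 Y0.0000

Since the viewBox matches the mm dimensions, user units are millimetres directly. The only transform is the Y-flip y_m = 171.2476 − y_svg.

Shape 1 is a open polyline drawn with `<path>`. Its stroke #000000 means score at S578, F1946. After flipping Y the toolpath is (107.7100,55.5503) → (171.4557,37.7813) → (101.2764,44.9370) → (35.1150,68.1507) → (143.0903,90.4646) → (86.0877,112.1724).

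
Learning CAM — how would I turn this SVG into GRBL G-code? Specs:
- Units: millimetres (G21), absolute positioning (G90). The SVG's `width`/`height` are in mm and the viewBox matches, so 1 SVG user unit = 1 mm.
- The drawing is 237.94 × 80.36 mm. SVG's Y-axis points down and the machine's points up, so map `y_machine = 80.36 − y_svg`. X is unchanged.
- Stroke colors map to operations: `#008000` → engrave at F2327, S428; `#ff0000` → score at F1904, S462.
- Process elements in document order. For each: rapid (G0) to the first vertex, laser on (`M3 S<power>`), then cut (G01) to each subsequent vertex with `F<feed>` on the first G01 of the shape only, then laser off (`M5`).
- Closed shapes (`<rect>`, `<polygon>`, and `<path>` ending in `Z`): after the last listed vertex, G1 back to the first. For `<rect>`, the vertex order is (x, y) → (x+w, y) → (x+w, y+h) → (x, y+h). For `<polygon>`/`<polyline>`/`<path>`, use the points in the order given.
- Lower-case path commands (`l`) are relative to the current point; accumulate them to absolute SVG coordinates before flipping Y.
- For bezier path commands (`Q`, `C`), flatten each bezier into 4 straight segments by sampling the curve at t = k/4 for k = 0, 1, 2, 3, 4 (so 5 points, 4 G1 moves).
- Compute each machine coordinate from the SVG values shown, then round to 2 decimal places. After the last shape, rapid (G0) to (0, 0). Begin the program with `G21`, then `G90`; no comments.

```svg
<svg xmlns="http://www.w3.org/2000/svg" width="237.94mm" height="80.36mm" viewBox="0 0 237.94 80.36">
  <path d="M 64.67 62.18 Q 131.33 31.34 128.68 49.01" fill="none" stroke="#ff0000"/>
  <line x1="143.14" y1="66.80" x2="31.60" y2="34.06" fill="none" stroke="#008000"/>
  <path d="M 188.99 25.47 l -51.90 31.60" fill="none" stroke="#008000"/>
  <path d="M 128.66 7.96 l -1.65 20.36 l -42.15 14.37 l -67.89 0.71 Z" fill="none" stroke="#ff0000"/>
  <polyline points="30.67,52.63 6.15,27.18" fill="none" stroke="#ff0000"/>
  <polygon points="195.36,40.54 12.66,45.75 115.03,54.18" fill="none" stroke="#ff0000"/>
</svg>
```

G21
G90
G0 X64.67 Y18.18
M3 S462
G01 X93.67 Y30.57 F1904
G01 X114.00 Y36.89
G01 X125.67 Y37.15
G01 X128.68 Y31.35
M5
G0 X143.14 Y13.56
M3 S428
G01 X31.60 Y46.30 F2327
M5
G0 X188.99 Y54.89
M3 S428
G01 X137.09 Y23.29 F2327
M5
G0 X128.66 Y72.40
M3 S462
G01 X127.01 Y52.04 F1904
G01 X84.86 Y37.67
G01 X16.97 Y36.96
G01 X128.66 Y72.40
M5
G0 X30.67 Y27.73
M3 S462
G01 X6.15 Y53.18 F1904
M5
G0 X195.36 Y39.82
M3 S462
G01 X12.66 Y34.61 F1904
G01 X115.03 Y26.18
G01 X195.36 Y39.82
M5
G0 X0.00 Y0.00

Since the viewBox matches the mm dimensions, user units are millimetres directly. The only transform is the Y-flip y_m = 80.36 − y_svg.

Shape 1 is a quadratic bezier drawn with `<path>`. Its stroke #ff0000 means score at S462, F1904. After flipping Y the toolpath is (64.67,18.18) → (93.67,30.57) → (114.00,36.89) → (125.67,37.15) → (128.68,31.35).

Shape 2 is a line segment drawn with `<line>`. Its stroke #008000 means engrave at S428, F2327. After flipping Y the toolpath is (143.14,13.56) → (31.60,46.30).

Shape 3 is a line segment drawn with `<path>`. Its stroke #008000 means engrave at S428, F2327. After flipping Y the toolpath is (188.99,54.89) → (137.09,23.29).

Shape 4 is a closed polygon drawn with `<path>`. Its stroke #ff0000 means score at S462, F1904. After flipping Y the toolpath is (128.66,72.40) → (127.01,52.04) → (84.86,37.67) → (16.97,36.96) → (128.66,72.40), returning to the start.

Shape 5 is a line segment drawn with `<polyline>`. Its stroke #ff0000 means score at S462, F1904. After flipping Y the toolpath is (30.67,27.73) → (6.15,53.18).

Shape 6 is a closed polygon drawn with `<polygon>`. Its stroke #ff0000 means score at S462, F1904. After flipping Y the toolpath is (195.36,39.82) → (12.66,34.61) → (115.03,26.18) → (195.36,39.82), returning to the start.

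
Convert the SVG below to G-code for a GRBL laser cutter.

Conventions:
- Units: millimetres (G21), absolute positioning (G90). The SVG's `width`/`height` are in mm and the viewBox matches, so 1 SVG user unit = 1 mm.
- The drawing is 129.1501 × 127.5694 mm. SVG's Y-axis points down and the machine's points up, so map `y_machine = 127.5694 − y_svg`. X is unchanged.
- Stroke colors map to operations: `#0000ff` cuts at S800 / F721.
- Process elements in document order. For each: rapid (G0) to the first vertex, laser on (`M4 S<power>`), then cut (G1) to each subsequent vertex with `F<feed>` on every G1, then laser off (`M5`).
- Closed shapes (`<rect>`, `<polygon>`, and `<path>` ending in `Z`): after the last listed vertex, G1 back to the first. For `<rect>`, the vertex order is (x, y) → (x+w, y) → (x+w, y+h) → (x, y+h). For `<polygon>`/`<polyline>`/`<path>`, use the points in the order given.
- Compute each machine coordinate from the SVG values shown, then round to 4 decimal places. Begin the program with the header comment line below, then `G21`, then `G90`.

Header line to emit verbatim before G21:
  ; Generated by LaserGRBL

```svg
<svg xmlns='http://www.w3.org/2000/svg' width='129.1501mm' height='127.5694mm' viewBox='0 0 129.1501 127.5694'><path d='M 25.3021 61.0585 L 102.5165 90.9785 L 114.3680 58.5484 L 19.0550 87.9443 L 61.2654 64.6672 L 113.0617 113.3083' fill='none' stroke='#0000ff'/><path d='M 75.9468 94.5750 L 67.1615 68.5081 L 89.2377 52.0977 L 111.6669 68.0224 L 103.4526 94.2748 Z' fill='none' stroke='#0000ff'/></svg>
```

Since the viewBox matches the mm dimensions, user units are millimetres directly. The only transform is the Y-flip y_m = 127.5694 − y_svg.

Shape 1 is a open polyline drawn with `<path>`. Its stroke #0000ff means cut at S800, F721. After flipping Y the toolpath is (25.3021,66.5109) → (102.5165,36.5909) → (114.3680,69.0210) → (19.0550,39.6251) → (61.2654,62.9022) → (113.0617,14.2611).

Shape 2 is a regular polygon drawn with `<path>`. Its stroke #0000ff means cut at S800, F721. After flipping Y the toolpath is (75.9468,32.9944) → (67.1615,59.0613) → (89.2377,75.4717) → (111.6669,59.5470) → (103.4526,33.2946) → (75.9468,32.9944), returning to the start.

; Generated by LaserGRBL
G21
G90
G0 X25.3021 Y66.5109
M4 S800
G1 X102.5165 Y36.5909 F721
G1 X114.3680 Y69.0210 F721
G1 X19.0550 Y39.6251 F721
G1 X61.2654 Y62.9022 F721
G1 X113.0617 Y14.2611 F721
M5
G0 X75.9468 Y32.9944
M4 S800
G1 X67.1615 Y59.0613 F721
G1 X89.2377 Y75.4717 F721
G1 X111.6669 Y59.5470 F721
G1 X103.4526 Y33.2946 F721
G1 X75.9468 Y32.9944 F721
M5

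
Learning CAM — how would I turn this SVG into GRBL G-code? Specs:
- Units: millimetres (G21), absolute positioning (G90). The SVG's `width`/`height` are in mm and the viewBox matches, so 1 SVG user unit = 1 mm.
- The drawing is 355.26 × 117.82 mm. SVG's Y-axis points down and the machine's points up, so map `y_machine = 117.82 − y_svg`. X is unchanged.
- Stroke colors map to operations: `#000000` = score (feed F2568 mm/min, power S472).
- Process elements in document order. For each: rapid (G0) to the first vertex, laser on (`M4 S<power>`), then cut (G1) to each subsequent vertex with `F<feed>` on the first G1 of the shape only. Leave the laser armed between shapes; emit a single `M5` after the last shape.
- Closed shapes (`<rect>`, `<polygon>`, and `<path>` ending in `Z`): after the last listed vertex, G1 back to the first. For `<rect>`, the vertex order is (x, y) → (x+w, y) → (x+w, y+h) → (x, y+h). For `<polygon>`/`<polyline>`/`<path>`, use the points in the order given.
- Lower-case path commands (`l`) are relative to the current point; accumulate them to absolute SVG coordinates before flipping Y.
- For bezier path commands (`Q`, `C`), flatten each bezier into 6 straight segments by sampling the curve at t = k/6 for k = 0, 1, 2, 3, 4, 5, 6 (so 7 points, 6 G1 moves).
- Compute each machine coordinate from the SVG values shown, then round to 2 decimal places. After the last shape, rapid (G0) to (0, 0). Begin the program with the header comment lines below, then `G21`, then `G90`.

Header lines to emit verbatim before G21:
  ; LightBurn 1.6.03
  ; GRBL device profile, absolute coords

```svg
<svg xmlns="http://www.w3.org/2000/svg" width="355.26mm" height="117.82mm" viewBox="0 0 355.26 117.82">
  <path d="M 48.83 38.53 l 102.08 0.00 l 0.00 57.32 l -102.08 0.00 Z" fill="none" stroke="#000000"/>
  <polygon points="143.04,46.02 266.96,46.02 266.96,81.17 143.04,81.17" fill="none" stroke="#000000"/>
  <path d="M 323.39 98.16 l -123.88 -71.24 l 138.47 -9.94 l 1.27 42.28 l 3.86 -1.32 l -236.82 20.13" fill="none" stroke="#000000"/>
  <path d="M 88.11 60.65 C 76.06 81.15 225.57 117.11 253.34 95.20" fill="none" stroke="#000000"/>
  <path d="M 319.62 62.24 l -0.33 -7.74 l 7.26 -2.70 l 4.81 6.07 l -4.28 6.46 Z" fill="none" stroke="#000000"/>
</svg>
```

; LightBurn 1.6.03
; GRBL device profile, absolute coords
G21
G90
G0 X48.83 Y79.29
M4 S472
G1 X150.91 Y79.29 F2568
G1 X150.91 Y21.97
G1 X48.83 Y21.97
G1 X48.83 Y79.29
G0 X143.04 Y71.80
M4 S472
G1 X266.96 Y71.80 F2568
G1 X266.96 Y36.65
G1 X143.04 Y36.65
G1 X143.04 Y71.80
G0 X323.39 Y19.66
M4 S472
G1 X199.51 Y90.90 F2568
G1 X337.98 Y100.84
G1 X339.25 Y58.56
G1 X343.11 Y59.88
G1 X106.29 Y39.75
G0 X88.11 Y57.17
M4 S472
G1 X94.24 Y45.97 F2568
G1 X119.42 Y34.23
G1 X155.79 Y23.99
G1 X195.48 Y17.28
G1 X230.62 Y16.15
G1 X253.34 Y22.62
G0 X319.62 Y55.58
M4 S472
G1 X319.29 Y63.32 F2568
G1 X326.55 Y66.02
G1 X331.36 Y59.95
G1 X327.08 Y53.49
G1 X319.62 Y55.58
M5
G0 X0.00 Y0.00

Since the viewBox matches the mm dimensions, user units are millimetres directly. The only transform is the Y-flip y_m = 117.82 − y_svg.

Shape 1 is a rectangle drawn with `<path>`. Its stroke #000000 means score at S472, F2568. After flipping Y the toolpath is (48.83,79.29) → (150.91,79.29) → (150.91,21.97) → (48.83,21.97) → (48.83,79.29), returning to the start.

Shape 2 is a rectangle drawn with `<polygon>`. Its stroke #000000 means score at S472, F2568. After flipping Y the toolpath is (143.04,71.80) → (266.96,71.80) → (266.96,36.65) → (143.04,36.65) → (143.04,71.80), returning to the start.

Shape 3 is a open polyline drawn with `<path>`. Its stroke #000000 means score at S472, F2568. After flipping Y the toolpath is (323.39,19.66) → (199.51,90.90) → (337.98,100.84) → (339.25,58.56) → (343.11,59.88) → (106.29,39.75).

Shape 4 is a cubic bezier drawn with `<path>`. Its stroke #000000 means score at S472, F2568. After flipping Y the toolpath is (88.11,57.17) → (94.24,45.97) → (119.42,34.23) → (155.79,23.99) → (195.48,17.28) → (230.62,16.15) → (253.34,22.62).

Shape 5 is a regular polygon drawn with `<path>`. Its stroke #000000 means score at S472, F2568. After flipping Y the toolpath is (319.62,55.58) → (319.29,63.32) → (326.55,66.02) → (331.36,59.95) → (327.08,53.49) → (319.62,55.58), returning to the start.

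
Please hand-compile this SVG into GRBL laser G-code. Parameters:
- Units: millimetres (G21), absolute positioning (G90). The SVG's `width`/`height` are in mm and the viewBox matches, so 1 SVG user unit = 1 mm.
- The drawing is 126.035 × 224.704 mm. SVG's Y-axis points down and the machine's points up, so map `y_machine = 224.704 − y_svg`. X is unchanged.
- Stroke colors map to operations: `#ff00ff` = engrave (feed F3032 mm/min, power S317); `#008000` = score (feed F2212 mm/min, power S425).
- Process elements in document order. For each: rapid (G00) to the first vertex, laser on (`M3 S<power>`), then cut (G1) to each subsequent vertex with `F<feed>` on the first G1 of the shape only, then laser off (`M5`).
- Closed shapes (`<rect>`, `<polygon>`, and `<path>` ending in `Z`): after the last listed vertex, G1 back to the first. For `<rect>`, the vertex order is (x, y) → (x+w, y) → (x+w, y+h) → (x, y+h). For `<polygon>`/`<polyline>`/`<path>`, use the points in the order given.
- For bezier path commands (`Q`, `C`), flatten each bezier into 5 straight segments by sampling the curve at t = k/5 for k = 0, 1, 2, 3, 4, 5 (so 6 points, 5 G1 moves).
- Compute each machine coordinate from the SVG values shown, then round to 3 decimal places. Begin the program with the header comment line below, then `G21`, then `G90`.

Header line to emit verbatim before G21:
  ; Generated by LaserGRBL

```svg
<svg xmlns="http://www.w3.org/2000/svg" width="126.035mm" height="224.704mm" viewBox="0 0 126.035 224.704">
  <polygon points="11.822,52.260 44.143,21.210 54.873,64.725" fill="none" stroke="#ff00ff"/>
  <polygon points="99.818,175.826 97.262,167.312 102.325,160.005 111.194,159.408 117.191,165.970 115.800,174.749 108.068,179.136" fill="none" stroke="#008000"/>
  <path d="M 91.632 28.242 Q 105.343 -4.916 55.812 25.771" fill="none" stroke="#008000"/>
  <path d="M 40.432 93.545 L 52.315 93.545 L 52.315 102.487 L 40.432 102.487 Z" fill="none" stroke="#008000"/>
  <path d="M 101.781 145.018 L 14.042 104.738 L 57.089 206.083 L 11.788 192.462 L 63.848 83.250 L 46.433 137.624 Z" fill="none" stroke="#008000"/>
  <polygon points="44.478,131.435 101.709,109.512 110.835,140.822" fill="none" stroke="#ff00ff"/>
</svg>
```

Since the viewBox matches the mm dimensions, user units are millimetres directly. The only transform is the Y-flip y_m = 224.704 − y_svg.

Shape 1 is a regular polygon drawn with `<polygon>`. Its stroke #ff00ff means engrave at S317, F3032. After flipping Y the toolpath is (11.822,172.444) → (44.143,203.494) → (54.873,159.979) → (11.822,172.444), returning to the start.

Shape 2 is a regular polygon drawn with `<polygon>`. Its stroke #008000 means score at S425, F2212. After flipping Y the toolpath is (99.818,48.878) → (97.262,57.392) → (102.325,64.699) → (111.194,65.296) → (117.191,58.734) → (115.800,49.955) → (108.068,45.568) → (99.818,48.878), returning to the start.

Shape 3 is a quadratic bezier drawn with `<path>`. Its stroke #008000 means score at S425, F2212. After flipping Y the toolpath is (91.632,196.462) → (94.587,207.171) → (92.482,212.773) → (85.318,213.267) → (73.095,208.654) → (55.812,198.933).

Shape 4 is a rectangle drawn with `<path>`. Its stroke #008000 means score at S425, F2212. After flipping Y the toolpath is (40.432,131.159) → (52.315,131.159) → (52.315,122.217) → (40.432,122.217) → (40.432,131.159), returning to the start.

Shape 5 is a closed polygon drawn with `<path>`. Its stroke #008000 means score at S425, F2212. After flipping Y the toolpath is (101.781,79.686) → (14.042,119.966) → (57.089,18.621) → (11.788,32.242) → (63.848,141.454) → (46.433,87.080) → (101.781,79.686), returning to the start.

Shape 6 is a closed polygon drawn with `<polygon>`. Its stroke #ff00ff means engrave at S317, F3032. After flipping Y the toolpath is (44.478,93.269) → (101.709,115.192) → (110.835,83.882) → (44.478,93.269), returning to the start.

; Generated by LaserGRBL
G21
G90
G00 X11.822 Y172.444
M3 S317
G1 X44.143 Y203.494 F3032
G1 X54.873 Y159.979
G1 X11.822 Y172.444
M5
G00 X99.818 Y48.878
M3 S425
G1 X97.262 Y57.392 F2212
G1 X102.325 Y64.699
G1 X111.194 Y65.296
G1 X117.191 Y58.734
G1 X115.800 Y49.955
G1 X108.068 Y45.568
G1 X99.818 Y48.878
M5
G00 X91.632 Y196.462
M3 S425
G1 X94.587 Y207.171 F2212
G1 X92.482 Y212.773
G1 X85.318 Y213.267
G1 X73.095 Y208.654
G1 X55.812 Y198.933
M5
G00 X40.432 Y131.159
M3 S425
G1 X52.315 Y131.159 F2212
G1 X52.315 Y122.217
G1 X40.432 Y122.217
G1 X40.432 Y131.159
M5
G00 X101.781 Y79.686
M3 S425
G1 X14.042 Y119.966 F2212
G1 X57.089 Y18.621
G1 X11.788 Y32.242
G1 X63.848 Y141.454
G1 X46.433 Y87.080
G1 X101.781 Y79.686
M5
G00 X44.478 Y93.269
M3 S317
G1 X101.709 Y115.192 F3032
G1 X110.835 Y83.882
G1 X44.478 Y93.269
M5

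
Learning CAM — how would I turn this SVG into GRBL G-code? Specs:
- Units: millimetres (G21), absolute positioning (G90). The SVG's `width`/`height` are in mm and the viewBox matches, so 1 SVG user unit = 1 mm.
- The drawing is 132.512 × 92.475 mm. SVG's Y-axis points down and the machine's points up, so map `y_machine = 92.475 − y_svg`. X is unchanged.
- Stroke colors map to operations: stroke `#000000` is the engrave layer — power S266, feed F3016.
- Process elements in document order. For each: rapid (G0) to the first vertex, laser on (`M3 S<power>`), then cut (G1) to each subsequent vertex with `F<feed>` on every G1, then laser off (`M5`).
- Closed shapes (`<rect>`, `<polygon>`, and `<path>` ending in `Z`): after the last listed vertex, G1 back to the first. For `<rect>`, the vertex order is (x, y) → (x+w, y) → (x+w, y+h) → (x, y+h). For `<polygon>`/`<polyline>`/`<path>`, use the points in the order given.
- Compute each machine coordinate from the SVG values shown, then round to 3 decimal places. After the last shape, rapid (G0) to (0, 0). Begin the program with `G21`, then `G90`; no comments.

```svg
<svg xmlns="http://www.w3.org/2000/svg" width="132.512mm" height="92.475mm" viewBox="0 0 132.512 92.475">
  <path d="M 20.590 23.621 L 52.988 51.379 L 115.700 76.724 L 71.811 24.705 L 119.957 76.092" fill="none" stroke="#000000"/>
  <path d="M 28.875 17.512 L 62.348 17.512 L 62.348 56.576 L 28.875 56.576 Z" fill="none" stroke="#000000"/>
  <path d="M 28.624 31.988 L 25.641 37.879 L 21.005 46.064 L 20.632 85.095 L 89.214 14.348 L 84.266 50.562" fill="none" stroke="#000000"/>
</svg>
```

Since the viewBox matches the mm dimensions, user units are millimetres directly. The only transform is the Y-flip y_m = 92.475 − y_svg.

Shape 1 is a open polyline drawn with `<path>`. Its stroke #000000 means engrave at S266, F3016. After flipping Y the toolpath is (20.590,68.854) → (52.988,41.096) → (115.700,15.751) → (71.811,67.770) → (119.957,16.383).

Shape 2 is a rectangle drawn with `<path>`. Its stroke #000000 means engrave at S266, F3016. After flipping Y the toolpath is (28.875,74.963) → (62.348,74.963) → (62.348,35.899) → (28.875,35.899) → (28.875,74.963), returning to the start.

Shape 3 is a open polyline drawn with `<path>`. Its stroke #000000 means engrave at S266, F3016. After flipping Y the toolpath is (28.624,60.487) → (25.641,54.596) → (21.005,46.411) → (20.632,7.380) → (89.214,78.127) → (84.266,41.913).

G21
G90
G0 X20.590 Y68.854
M3 S266
G1 X52.988 Y41.096 F3016
G1 X115.700 Y15.751 F3016
G1 X71.811 Y67.770 F3016
G1 X119.957 Y16.383 F3016
M5
G0 X28.875 Y74.963
M3 S266
G1 X62.348 Y74.963 F3016
G1 X62.348 Y35.899 F3016
G1 X28.875 Y35.899 F3016
G1 X28.875 Y74.963 F3016
M5
G0 X28.624 Y60.487
M3 S266
G1 X25.641 Y54.596 F3016
G1 X21.005 Y46.411 F3016
G1 X20.632 Y7.380 F3016
G1 X89.214 Y78.127 F3016
G1 X84.266 Y41.913 F3016
M5
G0 X0.000 Y0.000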